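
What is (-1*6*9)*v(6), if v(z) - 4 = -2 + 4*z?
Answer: -1404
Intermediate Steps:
v(z) = 2 + 4*z (v(z) = 4 + (-2 + 4*z) = 2 + 4*z)
(-1*6*9)*v(6) = (-1*6*9)*(2 + 4*6) = (-6*9)*(2 + 24) = -54*26 = -1404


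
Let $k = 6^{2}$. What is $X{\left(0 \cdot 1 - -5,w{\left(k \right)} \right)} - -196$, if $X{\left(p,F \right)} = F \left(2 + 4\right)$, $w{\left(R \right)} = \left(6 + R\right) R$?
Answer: $9268$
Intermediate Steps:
$k = 36$
$w{\left(R \right)} = R \left(6 + R\right)$
$X{\left(p,F \right)} = 6 F$ ($X{\left(p,F \right)} = F 6 = 6 F$)
$X{\left(0 \cdot 1 - -5,w{\left(k \right)} \right)} - -196 = 6 \cdot 36 \left(6 + 36\right) - -196 = 6 \cdot 36 \cdot 42 + 196 = 6 \cdot 1512 + 196 = 9072 + 196 = 9268$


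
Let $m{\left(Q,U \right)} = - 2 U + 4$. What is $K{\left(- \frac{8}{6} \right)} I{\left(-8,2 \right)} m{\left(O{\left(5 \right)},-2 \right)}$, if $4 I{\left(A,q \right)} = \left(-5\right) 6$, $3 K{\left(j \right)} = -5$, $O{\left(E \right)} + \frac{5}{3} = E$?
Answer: $100$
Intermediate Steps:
$O{\left(E \right)} = - \frac{5}{3} + E$
$K{\left(j \right)} = - \frac{5}{3}$ ($K{\left(j \right)} = \frac{1}{3} \left(-5\right) = - \frac{5}{3}$)
$m{\left(Q,U \right)} = 4 - 2 U$
$I{\left(A,q \right)} = - \frac{15}{2}$ ($I{\left(A,q \right)} = \frac{\left(-5\right) 6}{4} = \frac{1}{4} \left(-30\right) = - \frac{15}{2}$)
$K{\left(- \frac{8}{6} \right)} I{\left(-8,2 \right)} m{\left(O{\left(5 \right)},-2 \right)} = \left(- \frac{5}{3}\right) \left(- \frac{15}{2}\right) \left(4 - -4\right) = \frac{25 \left(4 + 4\right)}{2} = \frac{25}{2} \cdot 8 = 100$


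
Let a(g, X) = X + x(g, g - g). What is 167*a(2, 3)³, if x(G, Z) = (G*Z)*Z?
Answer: 4509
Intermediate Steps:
x(G, Z) = G*Z²
a(g, X) = X (a(g, X) = X + g*(g - g)² = X + g*0² = X + g*0 = X + 0 = X)
167*a(2, 3)³ = 167*3³ = 167*27 = 4509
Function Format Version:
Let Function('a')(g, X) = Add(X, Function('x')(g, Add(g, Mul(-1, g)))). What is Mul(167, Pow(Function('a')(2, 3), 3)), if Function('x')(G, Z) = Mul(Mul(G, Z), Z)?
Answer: 4509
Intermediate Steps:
Function('x')(G, Z) = Mul(G, Pow(Z, 2))
Function('a')(g, X) = X (Function('a')(g, X) = Add(X, Mul(g, Pow(Add(g, Mul(-1, g)), 2))) = Add(X, Mul(g, Pow(0, 2))) = Add(X, Mul(g, 0)) = Add(X, 0) = X)
Mul(167, Pow(Function('a')(2, 3), 3)) = Mul(167, Pow(3, 3)) = Mul(167, 27) = 4509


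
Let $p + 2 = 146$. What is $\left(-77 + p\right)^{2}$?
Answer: $4489$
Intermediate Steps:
$p = 144$ ($p = -2 + 146 = 144$)
$\left(-77 + p\right)^{2} = \left(-77 + 144\right)^{2} = 67^{2} = 4489$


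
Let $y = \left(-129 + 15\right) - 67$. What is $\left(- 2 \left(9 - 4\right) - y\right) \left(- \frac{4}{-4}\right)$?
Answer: $171$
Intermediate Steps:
$y = -181$ ($y = -114 - 67 = -181$)
$\left(- 2 \left(9 - 4\right) - y\right) \left(- \frac{4}{-4}\right) = \left(- 2 \left(9 - 4\right) - -181\right) \left(- \frac{4}{-4}\right) = \left(\left(-2\right) 5 + 181\right) \left(\left(-4\right) \left(- \frac{1}{4}\right)\right) = \left(-10 + 181\right) 1 = 171 \cdot 1 = 171$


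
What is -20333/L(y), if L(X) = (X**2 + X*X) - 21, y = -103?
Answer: -20333/21197 ≈ -0.95924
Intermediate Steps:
L(X) = -21 + 2*X**2 (L(X) = (X**2 + X**2) - 21 = 2*X**2 - 21 = -21 + 2*X**2)
-20333/L(y) = -20333/(-21 + 2*(-103)**2) = -20333/(-21 + 2*10609) = -20333/(-21 + 21218) = -20333/21197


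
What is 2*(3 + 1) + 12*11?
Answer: 140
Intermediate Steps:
2*(3 + 1) + 12*11 = 2*4 + 132 = 8 + 132 = 140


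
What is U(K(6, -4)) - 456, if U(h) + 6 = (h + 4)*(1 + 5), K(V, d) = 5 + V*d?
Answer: -552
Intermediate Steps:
U(h) = 18 + 6*h (U(h) = -6 + (h + 4)*(1 + 5) = -6 + (4 + h)*6 = -6 + (24 + 6*h) = 18 + 6*h)
U(K(6, -4)) - 456 = (18 + 6*(5 + 6*(-4))) - 456 = (18 + 6*(5 - 24)) - 456 = (18 + 6*(-19)) - 456 = (18 - 114) - 456 = -96 - 456 = -552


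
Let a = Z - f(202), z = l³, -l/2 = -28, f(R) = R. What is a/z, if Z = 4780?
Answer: 327/12544 ≈ 0.026068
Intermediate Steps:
l = 56 (l = -2*(-28) = 56)
z = 175616 (z = 56³ = 175616)
a = 4578 (a = 4780 - 1*202 = 4780 - 202 = 4578)
a/z = 4578/175616 = 4578*(1/175616) = 327/12544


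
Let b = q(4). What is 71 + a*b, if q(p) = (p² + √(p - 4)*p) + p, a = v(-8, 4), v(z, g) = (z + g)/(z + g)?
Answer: 91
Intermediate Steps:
v(z, g) = 1 (v(z, g) = (g + z)/(g + z) = 1)
a = 1
q(p) = p + p² + p*√(-4 + p) (q(p) = (p² + √(-4 + p)*p) + p = (p² + p*√(-4 + p)) + p = p + p² + p*√(-4 + p))
b = 20 (b = 4*(1 + 4 + √(-4 + 4)) = 4*(1 + 4 + √0) = 4*(1 + 4 + 0) = 4*5 = 20)
71 + a*b = 71 + 1*20 = 71 + 20 = 91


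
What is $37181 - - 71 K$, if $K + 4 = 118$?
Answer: $45275$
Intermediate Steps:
$K = 114$ ($K = -4 + 118 = 114$)
$37181 - - 71 K = 37181 - \left(-71\right) 114 = 37181 - -8094 = 37181 + 8094 = 45275$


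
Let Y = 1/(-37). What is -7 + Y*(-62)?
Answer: -197/37 ≈ -5.3243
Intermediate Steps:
Y = -1/37 ≈ -0.027027
-7 + Y*(-62) = -7 - 1/37*(-62) = -7 + 62/37 = -197/37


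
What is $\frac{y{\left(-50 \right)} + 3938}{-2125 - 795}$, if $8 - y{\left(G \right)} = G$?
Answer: $- \frac{999}{730} \approx -1.3685$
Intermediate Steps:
$y{\left(G \right)} = 8 - G$
$\frac{y{\left(-50 \right)} + 3938}{-2125 - 795} = \frac{\left(8 - -50\right) + 3938}{-2125 - 795} = \frac{\left(8 + 50\right) + 3938}{-2125 - 795} = \frac{58 + 3938}{-2920} = 3996 \left(- \frac{1}{2920}\right) = - \frac{999}{730}$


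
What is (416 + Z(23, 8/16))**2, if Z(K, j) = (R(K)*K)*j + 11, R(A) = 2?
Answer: 202500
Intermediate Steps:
Z(K, j) = 11 + 2*K*j (Z(K, j) = (2*K)*j + 11 = 2*K*j + 11 = 11 + 2*K*j)
(416 + Z(23, 8/16))**2 = (416 + (11 + 2*23*(8/16)))**2 = (416 + (11 + 2*23*(8*(1/16))))**2 = (416 + (11 + 2*23*(1/2)))**2 = (416 + (11 + 23))**2 = (416 + 34)**2 = 450**2 = 202500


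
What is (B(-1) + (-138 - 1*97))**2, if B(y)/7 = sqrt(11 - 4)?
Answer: 55568 - 3290*sqrt(7) ≈ 46864.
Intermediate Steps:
B(y) = 7*sqrt(7) (B(y) = 7*sqrt(11 - 4) = 7*sqrt(7))
(B(-1) + (-138 - 1*97))**2 = (7*sqrt(7) + (-138 - 1*97))**2 = (7*sqrt(7) + (-138 - 97))**2 = (7*sqrt(7) - 235)**2 = (-235 + 7*sqrt(7))**2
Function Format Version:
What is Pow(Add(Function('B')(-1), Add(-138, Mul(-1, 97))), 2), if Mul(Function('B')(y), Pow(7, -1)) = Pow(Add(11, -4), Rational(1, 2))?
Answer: Add(55568, Mul(-3290, Pow(7, Rational(1, 2)))) ≈ 46864.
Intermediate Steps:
Function('B')(y) = Mul(7, Pow(7, Rational(1, 2))) (Function('B')(y) = Mul(7, Pow(Add(11, -4), Rational(1, 2))) = Mul(7, Pow(7, Rational(1, 2))))
Pow(Add(Function('B')(-1), Add(-138, Mul(-1, 97))), 2) = Pow(Add(Mul(7, Pow(7, Rational(1, 2))), Add(-138, Mul(-1, 97))), 2) = Pow(Add(Mul(7, Pow(7, Rational(1, 2))), Add(-138, -97)), 2) = Pow(Add(Mul(7, Pow(7, Rational(1, 2))), -235), 2) = Pow(Add(-235, Mul(7, Pow(7, Rational(1, 2)))), 2)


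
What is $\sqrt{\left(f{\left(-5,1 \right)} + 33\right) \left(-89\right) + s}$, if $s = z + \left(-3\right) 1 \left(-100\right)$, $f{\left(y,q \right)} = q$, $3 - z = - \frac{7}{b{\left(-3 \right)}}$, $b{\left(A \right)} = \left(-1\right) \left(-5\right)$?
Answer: $\frac{18 i \sqrt{210}}{5} \approx 52.169 i$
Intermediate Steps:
$b{\left(A \right)} = 5$
$z = \frac{22}{5}$ ($z = 3 - - \frac{7}{5} = 3 + \frac{7}{5} = \frac{22}{5} \approx 4.4$)
$s = \frac{1522}{5}$ ($s = \frac{22}{5} + \left(-3\right) 1 \left(-100\right) = \frac{22}{5} - -300 = \frac{22}{5} + 300 = \frac{1522}{5} \approx 304.4$)
$\sqrt{\left(f{\left(-5,1 \right)} + 33\right) \left(-89\right) + s} = \sqrt{\left(1 + 33\right) \left(-89\right) + \frac{1522}{5}} = \sqrt{34 \left(-89\right) + \frac{1522}{5}} = \sqrt{-3026 + \frac{1522}{5}} = \sqrt{- \frac{13608}{5}} = \frac{18 i \sqrt{210}}{5}$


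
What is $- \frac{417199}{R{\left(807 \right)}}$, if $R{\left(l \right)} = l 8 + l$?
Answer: $- \frac{417199}{7263} \approx -57.442$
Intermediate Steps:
$R{\left(l \right)} = 9 l$ ($R{\left(l \right)} = 8 l + l = 9 l$)
$- \frac{417199}{R{\left(807 \right)}} = - \frac{417199}{9 \cdot 807} = - \frac{417199}{7263}$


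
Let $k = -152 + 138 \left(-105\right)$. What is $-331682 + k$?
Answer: $-346324$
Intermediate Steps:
$k = -14642$ ($k = -152 - 14490 = -14642$)
$-331682 + k = -331682 - 14642 = -346324$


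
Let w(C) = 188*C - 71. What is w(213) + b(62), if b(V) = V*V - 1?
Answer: 43816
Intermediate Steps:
w(C) = -71 + 188*C
b(V) = -1 + V² (b(V) = V² - 1 = -1 + V²)
w(213) + b(62) = (-71 + 188*213) + (-1 + 62²) = (-71 + 40044) + (-1 + 3844) = 39973 + 3843 = 43816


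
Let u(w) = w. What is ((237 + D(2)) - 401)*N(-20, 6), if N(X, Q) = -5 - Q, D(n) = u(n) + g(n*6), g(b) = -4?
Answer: 1826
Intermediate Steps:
D(n) = -4 + n (D(n) = n - 4 = -4 + n)
((237 + D(2)) - 401)*N(-20, 6) = ((237 + (-4 + 2)) - 401)*(-5 - 1*6) = ((237 - 2) - 401)*(-5 - 6) = (235 - 401)*(-11) = -166*(-11) = 1826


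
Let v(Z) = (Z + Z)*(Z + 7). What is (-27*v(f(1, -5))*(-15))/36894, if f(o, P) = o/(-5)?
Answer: -918/30745 ≈ -0.029858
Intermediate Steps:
f(o, P) = -o/5 (f(o, P) = o*(-⅕) = -o/5)
v(Z) = 2*Z*(7 + Z) (v(Z) = (2*Z)*(7 + Z) = 2*Z*(7 + Z))
(-27*v(f(1, -5))*(-15))/36894 = (-54*(-⅕*1)*(7 - ⅕*1)*(-15))/36894 = (-54*(-1)*(7 - ⅕)/5*(-15))*(1/36894) = (-54*(-1)*34/(5*5)*(-15))*(1/36894) = (-27*(-68/25)*(-15))*(1/36894) = ((1836/25)*(-15))*(1/36894) = -5508/5*1/36894 = -918/30745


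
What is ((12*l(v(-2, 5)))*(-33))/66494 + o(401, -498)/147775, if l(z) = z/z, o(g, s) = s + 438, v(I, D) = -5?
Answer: -6250854/982615085 ≈ -0.0063614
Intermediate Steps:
o(g, s) = 438 + s
l(z) = 1
((12*l(v(-2, 5)))*(-33))/66494 + o(401, -498)/147775 = ((12*1)*(-33))/66494 + (438 - 498)/147775 = (12*(-33))*(1/66494) - 60*1/147775 = -396*1/66494 - 12/29555 = -198/33247 - 12/29555 = -6250854/982615085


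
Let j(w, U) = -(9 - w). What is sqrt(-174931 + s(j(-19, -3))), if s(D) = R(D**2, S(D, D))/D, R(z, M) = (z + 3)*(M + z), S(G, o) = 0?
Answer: I*sqrt(196967) ≈ 443.81*I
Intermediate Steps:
j(w, U) = -9 + w
R(z, M) = (3 + z)*(M + z)
s(D) = (D**4 + 3*D**2)/D (s(D) = ((D**2)**2 + 3*0 + 3*D**2 + 0*D**2)/D = (D**4 + 0 + 3*D**2 + 0)/D = (D**4 + 3*D**2)/D)
sqrt(-174931 + s(j(-19, -3))) = sqrt(-174931 + (-9 - 19)*(3 + (-9 - 19)**2)) = sqrt(-174931 - 28*(3 + (-28)**2)) = sqrt(-174931 - 28*(3 + 784)) = sqrt(-174931 - 28*787) = sqrt(-174931 - 22036) = sqrt(-196967) = I*sqrt(196967)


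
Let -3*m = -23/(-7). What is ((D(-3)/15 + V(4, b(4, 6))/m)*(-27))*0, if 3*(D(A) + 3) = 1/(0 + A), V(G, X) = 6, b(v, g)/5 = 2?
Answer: 0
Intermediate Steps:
b(v, g) = 10 (b(v, g) = 5*2 = 10)
m = -23/21 (m = -(-23)/(3*(-7)) = -(-23)*(-1)/(3*7) = -⅓*23/7 = -23/21 ≈ -1.0952)
D(A) = -3 + 1/(3*A) (D(A) = -3 + 1/(3*(0 + A)) = -3 + 1/(3*A))
((D(-3)/15 + V(4, b(4, 6))/m)*(-27))*0 = (((-3 + (⅓)/(-3))/15 + 6/(-23/21))*(-27))*0 = (((-3 + (⅓)*(-⅓))*(1/15) + 6*(-21/23))*(-27))*0 = (((-3 - ⅑)*(1/15) - 126/23)*(-27))*0 = ((-28/9*1/15 - 126/23)*(-27))*0 = ((-28/135 - 126/23)*(-27))*0 = -17654/3105*(-27)*0 = (17654/115)*0 = 0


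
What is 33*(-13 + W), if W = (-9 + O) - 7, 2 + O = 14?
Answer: -561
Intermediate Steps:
O = 12 (O = -2 + 14 = 12)
W = -4 (W = (-9 + 12) - 7 = 3 - 7 = -4)
33*(-13 + W) = 33*(-13 - 4) = 33*(-17) = -561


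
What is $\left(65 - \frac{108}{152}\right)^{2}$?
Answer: $\frac{5968249}{1444} \approx 4133.1$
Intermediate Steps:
$\left(65 - \frac{108}{152}\right)^{2} = \left(65 - \frac{27}{38}\right)^{2} = \left(\frac{2443}{38}\right)^{2} = \frac{5968249}{1444}$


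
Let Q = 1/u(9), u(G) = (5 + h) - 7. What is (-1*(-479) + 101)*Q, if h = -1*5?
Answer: -580/7 ≈ -82.857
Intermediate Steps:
h = -5
u(G) = -7 (u(G) = (5 - 5) - 7 = 0 - 7 = -7)
Q = -1/7 (Q = 1/(-7) = -1/7 ≈ -0.14286)
(-1*(-479) + 101)*Q = (-1*(-479) + 101)*(-1/7) = (479 + 101)*(-1/7) = 580*(-1/7) = -580/7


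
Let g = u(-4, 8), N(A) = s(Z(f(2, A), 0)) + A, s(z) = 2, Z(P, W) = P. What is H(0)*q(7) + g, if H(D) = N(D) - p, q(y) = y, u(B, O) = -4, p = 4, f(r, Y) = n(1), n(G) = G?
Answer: -18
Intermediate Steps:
f(r, Y) = 1
N(A) = 2 + A
g = -4
H(D) = -2 + D (H(D) = (2 + D) - 1*4 = (2 + D) - 4 = -2 + D)
H(0)*q(7) + g = (-2 + 0)*7 - 4 = -2*7 - 4 = -14 - 4 = -18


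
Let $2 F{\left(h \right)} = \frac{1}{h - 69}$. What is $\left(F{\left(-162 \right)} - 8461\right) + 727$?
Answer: $- \frac{3573109}{462} \approx -7734.0$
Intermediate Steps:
$F{\left(h \right)} = \frac{1}{2 \left(-69 + h\right)}$ ($F{\left(h \right)} = \frac{1}{2 \left(h - 69\right)} = \frac{1}{2 \left(-69 + h\right)}$)
$\left(F{\left(-162 \right)} - 8461\right) + 727 = \left(\frac{1}{2 \left(-69 - 162\right)} - 8461\right) + 727 = \left(\frac{1}{2 \left(-231\right)} - 8461\right) + 727 = \left(\frac{1}{2} \left(- \frac{1}{231}\right) - 8461\right) + 727 = \left(- \frac{1}{462} - 8461\right) + 727 = - \frac{3908983}{462} + 727 = - \frac{3573109}{462}$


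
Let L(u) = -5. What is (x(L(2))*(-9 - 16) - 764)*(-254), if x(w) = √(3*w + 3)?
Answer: 194056 + 12700*I*√3 ≈ 1.9406e+5 + 21997.0*I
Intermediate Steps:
x(w) = √(3 + 3*w)
(x(L(2))*(-9 - 16) - 764)*(-254) = (√(3 + 3*(-5))*(-9 - 16) - 764)*(-254) = (√(3 - 15)*(-25) - 764)*(-254) = (√(-12)*(-25) - 764)*(-254) = ((2*I*√3)*(-25) - 764)*(-254) = (-50*I*√3 - 764)*(-254) = (-764 - 50*I*√3)*(-254) = 194056 + 12700*I*√3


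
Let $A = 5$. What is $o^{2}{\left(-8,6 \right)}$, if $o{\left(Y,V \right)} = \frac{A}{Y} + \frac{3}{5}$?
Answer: $\frac{1}{1600} \approx 0.000625$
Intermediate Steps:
$o{\left(Y,V \right)} = \frac{3}{5} + \frac{5}{Y}$ ($o{\left(Y,V \right)} = \frac{5}{Y} + \frac{3}{5} = \frac{3}{5} + \frac{5}{Y}$)
$o^{2}{\left(-8,6 \right)} = \left(\frac{3}{5} + \frac{5}{-8}\right)^{2} = \left(\frac{3}{5} + 5 \left(- \frac{1}{8}\right)\right)^{2} = \left(\frac{3}{5} - \frac{5}{8}\right)^{2} = \left(- \frac{1}{40}\right)^{2} = \frac{1}{1600}$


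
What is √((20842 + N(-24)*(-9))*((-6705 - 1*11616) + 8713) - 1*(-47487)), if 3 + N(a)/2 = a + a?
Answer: I*√209022593 ≈ 14458.0*I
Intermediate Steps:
N(a) = -6 + 4*a (N(a) = -6 + 2*(a + a) = -6 + 2*(2*a) = -6 + 4*a)
√((20842 + N(-24)*(-9))*((-6705 - 1*11616) + 8713) - 1*(-47487)) = √((20842 + (-6 + 4*(-24))*(-9))*((-6705 - 1*11616) + 8713) - 1*(-47487)) = √((20842 + (-6 - 96)*(-9))*((-6705 - 11616) + 8713) + 47487) = √((20842 - 102*(-9))*(-18321 + 8713) + 47487) = √((20842 + 918)*(-9608) + 47487) = √(21760*(-9608) + 47487) = √(-209070080 + 47487) = √(-209022593) = I*√209022593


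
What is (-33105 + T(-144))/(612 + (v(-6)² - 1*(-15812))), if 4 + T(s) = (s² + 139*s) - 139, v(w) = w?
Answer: -8132/4115 ≈ -1.9762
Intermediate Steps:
T(s) = -143 + s² + 139*s (T(s) = -4 + ((s² + 139*s) - 139) = -4 + (-139 + s² + 139*s) = -143 + s² + 139*s)
(-33105 + T(-144))/(612 + (v(-6)² - 1*(-15812))) = (-33105 + (-143 + (-144)² + 139*(-144)))/(612 + ((-6)² - 1*(-15812))) = (-33105 + (-143 + 20736 - 20016))/(612 + (36 + 15812)) = (-33105 + 577)/(612 + 15848) = -32528/16460 = -32528*1/16460 = -8132/4115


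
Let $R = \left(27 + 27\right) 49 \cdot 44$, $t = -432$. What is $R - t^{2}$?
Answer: $-70200$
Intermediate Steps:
$R = 116424$ ($R = 54 \cdot 49 \cdot 44 = 2646 \cdot 44 = 116424$)
$R - t^{2} = 116424 - \left(-432\right)^{2} = 116424 - 186624 = -70200$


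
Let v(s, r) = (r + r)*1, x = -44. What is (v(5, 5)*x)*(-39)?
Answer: 17160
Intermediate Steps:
v(s, r) = 2*r (v(s, r) = (2*r)*1 = 2*r)
(v(5, 5)*x)*(-39) = ((2*5)*(-44))*(-39) = (10*(-44))*(-39) = -440*(-39) = 17160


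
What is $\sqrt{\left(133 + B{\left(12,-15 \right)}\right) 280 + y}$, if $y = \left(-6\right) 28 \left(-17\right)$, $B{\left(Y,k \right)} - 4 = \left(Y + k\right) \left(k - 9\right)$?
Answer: $8 \sqrt{959} \approx 247.74$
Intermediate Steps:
$B{\left(Y,k \right)} = 4 + \left(-9 + k\right) \left(Y + k\right)$ ($B{\left(Y,k \right)} = 4 + \left(Y + k\right) \left(k - 9\right) = 4 + \left(Y + k\right) \left(-9 + k\right) = 4 + \left(-9 + k\right) \left(Y + k\right)$)
$y = 2856$ ($y = \left(-168\right) \left(-17\right) = 2856$)
$\sqrt{\left(133 + B{\left(12,-15 \right)}\right) 280 + y} = \sqrt{\left(133 + \left(4 + \left(-15\right)^{2} - 108 - -135 + 12 \left(-15\right)\right)\right) 280 + 2856} = \sqrt{\left(133 + \left(4 + 225 - 108 + 135 - 180\right)\right) 280 + 2856} = \sqrt{\left(133 + 76\right) 280 + 2856} = \sqrt{209 \cdot 280 + 2856} = \sqrt{58520 + 2856} = \sqrt{61376} = 8 \sqrt{959}$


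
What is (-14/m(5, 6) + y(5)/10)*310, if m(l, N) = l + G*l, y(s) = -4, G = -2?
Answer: 744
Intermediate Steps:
m(l, N) = -l (m(l, N) = l - 2*l = -l)
(-14/m(5, 6) + y(5)/10)*310 = (-14/((-1*5)) - 4/10)*310 = (-14/(-5) - 4*1/10)*310 = (-14*(-1/5) - 2/5)*310 = (14/5 - 2/5)*310 = (12/5)*310 = 744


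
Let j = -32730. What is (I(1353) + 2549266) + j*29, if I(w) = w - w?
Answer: 1600096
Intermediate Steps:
I(w) = 0
(I(1353) + 2549266) + j*29 = (0 + 2549266) - 32730*29 = 2549266 - 949170 = 1600096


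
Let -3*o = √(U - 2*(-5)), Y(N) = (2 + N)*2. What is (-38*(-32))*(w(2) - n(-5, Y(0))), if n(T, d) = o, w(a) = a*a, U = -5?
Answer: 4864 + 1216*√5/3 ≈ 5770.4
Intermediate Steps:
Y(N) = 4 + 2*N
w(a) = a²
o = -√5/3 (o = -√(-5 - 2*(-5))/3 = -√(-5 + 10)/3 = -√5/3 ≈ -0.74536)
n(T, d) = -√5/3
(-38*(-32))*(w(2) - n(-5, Y(0))) = (-38*(-32))*(2² - (-1)*√5/3) = 1216*(4 + √5/3) = 4864 + 1216*√5/3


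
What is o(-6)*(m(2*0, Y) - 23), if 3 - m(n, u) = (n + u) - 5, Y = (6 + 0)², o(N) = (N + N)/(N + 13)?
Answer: 612/7 ≈ 87.429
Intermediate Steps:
o(N) = 2*N/(13 + N) (o(N) = (2*N)/(13 + N) = 2*N/(13 + N))
Y = 36 (Y = 6² = 36)
m(n, u) = 8 - n - u (m(n, u) = 3 - ((n + u) - 5) = 3 - (-5 + n + u) = 3 + (5 - n - u) = 8 - n - u)
o(-6)*(m(2*0, Y) - 23) = (2*(-6)/(13 - 6))*((8 - 2*0 - 1*36) - 23) = (2*(-6)/7)*((8 - 1*0 - 36) - 23) = (2*(-6)*(⅐))*((8 + 0 - 36) - 23) = -12*(-28 - 23)/7 = -12/7*(-51) = 612/7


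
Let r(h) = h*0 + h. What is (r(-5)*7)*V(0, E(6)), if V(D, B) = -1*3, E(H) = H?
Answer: 105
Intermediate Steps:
r(h) = h (r(h) = 0 + h = h)
V(D, B) = -3
(r(-5)*7)*V(0, E(6)) = -5*7*(-3) = -35*(-3) = 105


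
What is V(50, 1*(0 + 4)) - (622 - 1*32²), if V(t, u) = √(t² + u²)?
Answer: 402 + 2*√629 ≈ 452.16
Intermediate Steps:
V(50, 1*(0 + 4)) - (622 - 1*32²) = √(50² + (1*(0 + 4))²) - (622 - 1*32²) = √(2500 + (1*4)²) - (622 - 1*1024) = √(2500 + 4²) - (622 - 1024) = √(2500 + 16) - 1*(-402) = √2516 + 402 = 2*√629 + 402 = 402 + 2*√629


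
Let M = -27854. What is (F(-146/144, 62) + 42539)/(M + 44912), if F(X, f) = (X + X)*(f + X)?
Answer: 109940545/44214336 ≈ 2.4865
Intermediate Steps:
F(X, f) = 2*X*(X + f) (F(X, f) = (2*X)*(X + f) = 2*X*(X + f))
(F(-146/144, 62) + 42539)/(M + 44912) = (2*(-146/144)*(-146/144 + 62) + 42539)/(-27854 + 44912) = (2*(-146*1/144)*(-146*1/144 + 62) + 42539)/17058 = (2*(-73/72)*(-73/72 + 62) + 42539)*(1/17058) = (2*(-73/72)*(4391/72) + 42539)*(1/17058) = (-320543/2592 + 42539)*(1/17058) = (109940545/2592)*(1/17058) = 109940545/44214336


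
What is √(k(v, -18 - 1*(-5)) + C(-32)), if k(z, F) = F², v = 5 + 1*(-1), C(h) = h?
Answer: √137 ≈ 11.705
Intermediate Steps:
v = 4 (v = 5 - 1 = 4)
√(k(v, -18 - 1*(-5)) + C(-32)) = √((-18 - 1*(-5))² - 32) = √((-18 + 5)² - 32) = √((-13)² - 32) = √(169 - 32) = √137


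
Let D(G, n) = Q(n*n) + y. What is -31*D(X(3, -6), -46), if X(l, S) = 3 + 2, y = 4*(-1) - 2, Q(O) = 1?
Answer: 155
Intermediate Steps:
y = -6 (y = -4 - 2 = -6)
X(l, S) = 5
D(G, n) = -5 (D(G, n) = 1 - 6 = -5)
-31*D(X(3, -6), -46) = -31*(-5) = 155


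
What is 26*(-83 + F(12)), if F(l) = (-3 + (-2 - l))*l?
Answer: -7462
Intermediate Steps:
F(l) = l*(-5 - l) (F(l) = (-5 - l)*l = l*(-5 - l))
26*(-83 + F(12)) = 26*(-83 - 1*12*(5 + 12)) = 26*(-83 - 1*12*17) = 26*(-83 - 204) = 26*(-287) = -7462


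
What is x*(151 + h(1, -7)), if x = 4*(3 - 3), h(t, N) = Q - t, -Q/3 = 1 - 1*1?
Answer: 0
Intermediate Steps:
Q = 0 (Q = -3*(1 - 1*1) = -3*(1 - 1) = -3*0 = 0)
h(t, N) = -t (h(t, N) = 0 - t = -t)
x = 0 (x = 4*0 = 0)
x*(151 + h(1, -7)) = 0*(151 - 1*1) = 0*(151 - 1) = 0*150 = 0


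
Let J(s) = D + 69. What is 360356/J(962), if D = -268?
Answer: -360356/199 ≈ -1810.8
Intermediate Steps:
J(s) = -199 (J(s) = -268 + 69 = -199)
360356/J(962) = 360356/(-199) = 360356*(-1/199) = -360356/199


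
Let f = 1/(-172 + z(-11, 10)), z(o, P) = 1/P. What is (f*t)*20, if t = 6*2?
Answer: -800/573 ≈ -1.3962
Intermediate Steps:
f = -10/1719 (f = 1/(-172 + 1/10) = 1/(-172 + ⅒) = 1/(-1719/10) = -10/1719 ≈ -0.0058173)
t = 12
(f*t)*20 = -10/1719*12*20 = -40/573*20 = -800/573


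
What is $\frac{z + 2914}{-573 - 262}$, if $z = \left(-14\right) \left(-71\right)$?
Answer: $- \frac{3908}{835} \approx -4.6802$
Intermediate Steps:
$z = 994$
$\frac{z + 2914}{-573 - 262} = \frac{994 + 2914}{-573 - 262} = \frac{3908}{-835} = 3908 \left(- \frac{1}{835}\right) = - \frac{3908}{835}$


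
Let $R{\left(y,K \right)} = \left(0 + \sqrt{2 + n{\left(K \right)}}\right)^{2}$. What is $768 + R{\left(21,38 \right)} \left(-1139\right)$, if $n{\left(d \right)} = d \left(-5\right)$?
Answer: $214900$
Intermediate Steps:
$n{\left(d \right)} = - 5 d$
$R{\left(y,K \right)} = 2 - 5 K$ ($R{\left(y,K \right)} = \left(0 + \sqrt{2 - 5 K}\right)^{2} = \left(\sqrt{2 - 5 K}\right)^{2} = 2 - 5 K$)
$768 + R{\left(21,38 \right)} \left(-1139\right) = 768 + \left(2 - 190\right) \left(-1139\right) = 768 - -214132 = 768 + 214132 = 214900$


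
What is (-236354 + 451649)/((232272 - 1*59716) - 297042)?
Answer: -215295/124486 ≈ -1.7295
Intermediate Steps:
(-236354 + 451649)/((232272 - 1*59716) - 297042) = 215295/((232272 - 59716) - 297042) = 215295/(172556 - 297042) = 215295/(-124486) = 215295*(-1/124486) = -215295/124486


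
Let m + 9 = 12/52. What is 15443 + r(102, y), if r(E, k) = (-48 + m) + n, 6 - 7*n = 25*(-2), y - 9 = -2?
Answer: 200125/13 ≈ 15394.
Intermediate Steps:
y = 7 (y = 9 - 2 = 7)
m = -114/13 (m = -9 + 12/52 = -9 + 12*(1/52) = -9 + 3/13 = -114/13 ≈ -8.7692)
n = 8 (n = 6/7 - 25*(-2)/7 = 6/7 - ⅐*(-50) = 6/7 + 50/7 = 8)
r(E, k) = -634/13 (r(E, k) = (-48 - 114/13) + 8 = -738/13 + 8 = -634/13)
15443 + r(102, y) = 15443 - 634/13 = 200125/13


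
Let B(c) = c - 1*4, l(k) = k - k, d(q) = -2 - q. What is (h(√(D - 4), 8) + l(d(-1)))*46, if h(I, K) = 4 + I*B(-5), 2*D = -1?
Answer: 184 - 621*I*√2 ≈ 184.0 - 878.23*I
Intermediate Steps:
D = -½ (D = (½)*(-1) = -½ ≈ -0.50000)
l(k) = 0
B(c) = -4 + c (B(c) = c - 4 = -4 + c)
h(I, K) = 4 - 9*I (h(I, K) = 4 + I*(-4 - 5) = 4 + I*(-9) = 4 - 9*I)
(h(√(D - 4), 8) + l(d(-1)))*46 = ((4 - 9*√(-½ - 4)) + 0)*46 = ((4 - 27*I*√2/2) + 0)*46 = (4 - 27*I*√2/2)*46 = 184 - 621*I*√2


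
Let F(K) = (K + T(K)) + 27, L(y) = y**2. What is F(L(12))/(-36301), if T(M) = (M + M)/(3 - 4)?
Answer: 117/36301 ≈ 0.0032231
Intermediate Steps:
T(M) = -2*M (T(M) = (2*M)/(-1) = (2*M)*(-1) = -2*M)
F(K) = 27 - K (F(K) = (K - 2*K) + 27 = -K + 27 = 27 - K)
F(L(12))/(-36301) = (27 - 1*12**2)/(-36301) = (27 - 1*144)*(-1/36301) = (27 - 144)*(-1/36301) = -117*(-1/36301) = 117/36301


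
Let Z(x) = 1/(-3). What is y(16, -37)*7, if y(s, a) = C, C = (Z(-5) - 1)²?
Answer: 112/9 ≈ 12.444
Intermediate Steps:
Z(x) = -⅓
C = 16/9 (C = (-⅓ - 1)² = (-4/3)² = 16/9 ≈ 1.7778)
y(s, a) = 16/9
y(16, -37)*7 = (16/9)*7 = 112/9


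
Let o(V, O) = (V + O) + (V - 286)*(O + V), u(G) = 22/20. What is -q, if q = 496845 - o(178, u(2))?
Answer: -5160087/10 ≈ -5.1601e+5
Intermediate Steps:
u(G) = 11/10 (u(G) = 22*(1/20) = 11/10)
o(V, O) = O + V + (-286 + V)*(O + V) (o(V, O) = (O + V) + (-286 + V)*(O + V) = O + V + (-286 + V)*(O + V))
q = 5160087/10 (q = 496845 - (178**2 - 285*11/10 - 285*178 + (11/10)*178) = 496845 - (31684 - 627/2 - 50730 + 979/5) = 496845 - 1*(-191637/10) = 496845 + 191637/10 = 5160087/10 ≈ 5.1601e+5)
-q = -1*5160087/10 = -5160087/10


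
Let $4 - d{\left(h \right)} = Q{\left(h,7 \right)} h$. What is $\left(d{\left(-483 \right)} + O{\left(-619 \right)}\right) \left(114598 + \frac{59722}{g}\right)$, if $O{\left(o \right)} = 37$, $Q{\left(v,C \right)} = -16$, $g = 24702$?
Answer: $- \frac{10880408557433}{12351} \approx -8.8093 \cdot 10^{8}$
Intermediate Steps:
$d{\left(h \right)} = 4 + 16 h$ ($d{\left(h \right)} = 4 - - 16 h = 4 + 16 h$)
$\left(d{\left(-483 \right)} + O{\left(-619 \right)}\right) \left(114598 + \frac{59722}{g}\right) = \left(\left(4 + 16 \left(-483\right)\right) + 37\right) \left(114598 + \frac{59722}{24702}\right) = \left(\left(4 - 7728\right) + 37\right) \left(114598 + 59722 \cdot \frac{1}{24702}\right) = \left(-7724 + 37\right) \left(114598 + \frac{29861}{12351}\right) = \left(-7687\right) \frac{1415429759}{12351} = - \frac{10880408557433}{12351}$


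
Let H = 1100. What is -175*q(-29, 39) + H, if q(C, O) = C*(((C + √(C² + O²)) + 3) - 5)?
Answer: -156225 + 5075*√2362 ≈ 90422.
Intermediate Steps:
q(C, O) = C*(-2 + C + √(C² + O²)) (q(C, O) = C*((3 + C + √(C² + O²)) - 5) = C*(-2 + C + √(C² + O²)))
-175*q(-29, 39) + H = -(-5075)*(-2 - 29 + √((-29)² + 39²)) + 1100 = -(-5075)*(-2 - 29 + √(841 + 1521)) + 1100 = -(-5075)*(-2 - 29 + √2362) + 1100 = -(-5075)*(-31 + √2362) + 1100 = -175*(899 - 29*√2362) + 1100 = (-157325 + 5075*√2362) + 1100 = -156225 + 5075*√2362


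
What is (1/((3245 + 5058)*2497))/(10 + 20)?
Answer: 1/621977730 ≈ 1.6078e-9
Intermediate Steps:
(1/((3245 + 5058)*2497))/(10 + 20) = ((1/2497)/8303)/30 = ((1/8303)*(1/2497))*(1/30) = (1/20732591)*(1/30) = 1/621977730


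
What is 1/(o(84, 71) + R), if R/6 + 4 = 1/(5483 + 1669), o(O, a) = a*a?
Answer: 1192/5980265 ≈ 0.00019932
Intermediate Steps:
o(O, a) = a²
R = -28607/1192 (R = -24 + 6/(5483 + 1669) = -24 + 6/7152 = -24 + 6*(1/7152) = -24 + 1/1192 = -28607/1192 ≈ -23.999)
1/(o(84, 71) + R) = 1/(71² - 28607/1192) = 1/(5041 - 28607/1192) = 1/(5980265/1192) = 1192/5980265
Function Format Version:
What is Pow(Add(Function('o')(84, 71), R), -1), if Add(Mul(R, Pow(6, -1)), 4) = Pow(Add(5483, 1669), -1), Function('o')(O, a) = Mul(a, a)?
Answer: Rational(1192, 5980265) ≈ 0.00019932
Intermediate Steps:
Function('o')(O, a) = Pow(a, 2)
R = Rational(-28607, 1192) (R = Add(-24, Mul(6, Pow(Add(5483, 1669), -1))) = Add(-24, Mul(6, Pow(7152, -1))) = Add(-24, Mul(6, Rational(1, 7152))) = Add(-24, Rational(1, 1192)) = Rational(-28607, 1192) ≈ -23.999)
Pow(Add(Function('o')(84, 71), R), -1) = Pow(Add(Pow(71, 2), Rational(-28607, 1192)), -1) = Pow(Add(5041, Rational(-28607, 1192)), -1) = Pow(Rational(5980265, 1192), -1) = Rational(1192, 5980265)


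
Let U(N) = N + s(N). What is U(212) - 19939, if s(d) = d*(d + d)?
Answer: 70161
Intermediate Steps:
s(d) = 2*d² (s(d) = d*(2*d) = 2*d²)
U(N) = N + 2*N²
U(212) - 19939 = 212*(1 + 2*212) - 19939 = 212*(1 + 424) - 19939 = 212*425 - 19939 = 90100 - 19939 = 70161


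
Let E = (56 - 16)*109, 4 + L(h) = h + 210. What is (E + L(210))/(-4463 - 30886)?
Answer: -1592/11783 ≈ -0.13511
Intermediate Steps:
L(h) = 206 + h (L(h) = -4 + (h + 210) = -4 + (210 + h) = 206 + h)
E = 4360 (E = 40*109 = 4360)
(E + L(210))/(-4463 - 30886) = (4360 + (206 + 210))/(-4463 - 30886) = (4360 + 416)/(-35349) = 4776*(-1/35349) = -1592/11783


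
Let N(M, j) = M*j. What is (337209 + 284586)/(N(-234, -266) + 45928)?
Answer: 621795/108172 ≈ 5.7482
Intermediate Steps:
(337209 + 284586)/(N(-234, -266) + 45928) = (337209 + 284586)/(-234*(-266) + 45928) = 621795/(62244 + 45928) = 621795/108172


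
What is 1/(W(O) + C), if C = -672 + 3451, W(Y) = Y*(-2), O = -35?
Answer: 1/2849 ≈ 0.00035100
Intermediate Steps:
W(Y) = -2*Y
C = 2779
1/(W(O) + C) = 1/(-2*(-35) + 2779) = 1/(70 + 2779) = 1/2849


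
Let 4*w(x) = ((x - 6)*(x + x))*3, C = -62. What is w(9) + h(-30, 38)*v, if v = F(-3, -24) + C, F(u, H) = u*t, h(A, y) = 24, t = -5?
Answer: -2175/2 ≈ -1087.5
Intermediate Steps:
w(x) = 3*x*(-6 + x)/2 (w(x) = (((x - 6)*(x + x))*3)/4 = (((-6 + x)*(2*x))*3)/4 = ((2*x*(-6 + x))*3)/4 = (6*x*(-6 + x))/4 = 3*x*(-6 + x)/2)
F(u, H) = -5*u (F(u, H) = u*(-5) = -5*u)
v = -47 (v = -5*(-3) - 62 = 15 - 62 = -47)
w(9) + h(-30, 38)*v = (3/2)*9*(-6 + 9) + 24*(-47) = (3/2)*9*3 - 1128 = 81/2 - 1128 = -2175/2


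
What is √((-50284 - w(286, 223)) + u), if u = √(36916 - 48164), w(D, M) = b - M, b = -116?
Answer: √(-49945 + 4*I*√703) ≈ 0.237 + 223.48*I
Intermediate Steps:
w(D, M) = -116 - M
u = 4*I*√703 (u = √(-11248) = 4*I*√703 ≈ 106.06*I)
√((-50284 - w(286, 223)) + u) = √((-50284 - (-116 - 1*223)) + 4*I*√703) = √((-50284 - (-116 - 223)) + 4*I*√703) = √((-50284 - 1*(-339)) + 4*I*√703) = √((-50284 + 339) + 4*I*√703) = √(-49945 + 4*I*√703)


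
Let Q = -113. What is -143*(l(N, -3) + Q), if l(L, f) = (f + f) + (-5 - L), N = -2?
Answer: 17446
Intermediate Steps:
l(L, f) = -5 - L + 2*f (l(L, f) = 2*f + (-5 - L) = -5 - L + 2*f)
-143*(l(N, -3) + Q) = -143*((-5 - 1*(-2) + 2*(-3)) - 113) = -143*((-5 + 2 - 6) - 113) = -143*(-9 - 113) = -143*(-122) = 17446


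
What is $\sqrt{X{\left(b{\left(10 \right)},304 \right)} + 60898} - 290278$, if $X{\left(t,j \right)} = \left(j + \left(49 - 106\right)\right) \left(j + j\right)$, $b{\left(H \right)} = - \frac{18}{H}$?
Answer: $-290278 + \sqrt{211074} \approx -2.8982 \cdot 10^{5}$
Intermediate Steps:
$X{\left(t,j \right)} = 2 j \left(-57 + j\right)$ ($X{\left(t,j \right)} = \left(j + \left(49 - 106\right)\right) 2 j = \left(j - 57\right) 2 j = \left(-57 + j\right) 2 j = 2 j \left(-57 + j\right)$)
$\sqrt{X{\left(b{\left(10 \right)},304 \right)} + 60898} - 290278 = \sqrt{2 \cdot 304 \left(-57 + 304\right) + 60898} - 290278 = \sqrt{2 \cdot 304 \cdot 247 + 60898} - 290278 = \sqrt{150176 + 60898} - 290278 = \sqrt{211074} - 290278 = -290278 + \sqrt{211074}$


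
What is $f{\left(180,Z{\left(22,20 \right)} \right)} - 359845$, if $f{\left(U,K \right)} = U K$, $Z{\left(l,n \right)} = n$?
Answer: $-356245$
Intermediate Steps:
$f{\left(U,K \right)} = K U$
$f{\left(180,Z{\left(22,20 \right)} \right)} - 359845 = 20 \cdot 180 - 359845 = 3600 - 359845 = -356245$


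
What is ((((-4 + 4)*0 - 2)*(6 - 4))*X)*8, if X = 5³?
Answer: -4000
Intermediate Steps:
X = 125
((((-4 + 4)*0 - 2)*(6 - 4))*X)*8 = ((((-4 + 4)*0 - 2)*(6 - 4))*125)*8 = (((0*0 - 2)*2)*125)*8 = (((0 - 2)*2)*125)*8 = (-2*2*125)*8 = -4*125*8 = -500*8 = -4000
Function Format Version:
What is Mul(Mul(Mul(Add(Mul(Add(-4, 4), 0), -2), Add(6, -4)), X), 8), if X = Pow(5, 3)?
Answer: -4000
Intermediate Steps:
X = 125
Mul(Mul(Mul(Add(Mul(Add(-4, 4), 0), -2), Add(6, -4)), X), 8) = Mul(Mul(Mul(Add(Mul(Add(-4, 4), 0), -2), Add(6, -4)), 125), 8) = Mul(Mul(Mul(Add(Mul(0, 0), -2), 2), 125), 8) = Mul(Mul(Mul(Add(0, -2), 2), 125), 8) = Mul(Mul(Mul(-2, 2), 125), 8) = Mul(Mul(-4, 125), 8) = Mul(-500, 8) = -4000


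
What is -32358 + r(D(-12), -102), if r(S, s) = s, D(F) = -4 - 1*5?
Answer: -32460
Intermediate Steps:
D(F) = -9 (D(F) = -4 - 5 = -9)
-32358 + r(D(-12), -102) = -32358 - 102 = -32460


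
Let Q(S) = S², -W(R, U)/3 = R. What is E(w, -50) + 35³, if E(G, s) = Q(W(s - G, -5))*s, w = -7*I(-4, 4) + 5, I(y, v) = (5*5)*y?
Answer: -256468375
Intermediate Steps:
I(y, v) = 25*y
W(R, U) = -3*R
w = 705 (w = -175*(-4) + 5 = -7*(-100) + 5 = 700 + 5 = 705)
E(G, s) = s*(-3*s + 3*G)² (E(G, s) = (-3*(s - G))²*s = (-3*s + 3*G)²*s = s*(-3*s + 3*G)²)
E(w, -50) + 35³ = 9*(-50)*(705 - 1*(-50))² + 35³ = 9*(-50)*(705 + 50)² + 42875 = 9*(-50)*755² + 42875 = 9*(-50)*570025 + 42875 = -256511250 + 42875 = -256468375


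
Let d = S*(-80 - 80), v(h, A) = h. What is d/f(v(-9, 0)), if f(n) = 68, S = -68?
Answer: 160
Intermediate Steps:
d = 10880 (d = -68*(-80 - 80) = -68*(-160) = 10880)
d/f(v(-9, 0)) = 10880/68 = 10880*(1/68) = 160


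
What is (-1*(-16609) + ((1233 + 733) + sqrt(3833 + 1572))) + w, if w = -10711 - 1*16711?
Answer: -8847 + sqrt(5405) ≈ -8773.5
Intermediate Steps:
w = -27422 (w = -10711 - 16711 = -27422)
(-1*(-16609) + ((1233 + 733) + sqrt(3833 + 1572))) + w = (-1*(-16609) + ((1233 + 733) + sqrt(3833 + 1572))) - 27422 = (16609 + (1966 + sqrt(5405))) - 27422 = (18575 + sqrt(5405)) - 27422 = -8847 + sqrt(5405)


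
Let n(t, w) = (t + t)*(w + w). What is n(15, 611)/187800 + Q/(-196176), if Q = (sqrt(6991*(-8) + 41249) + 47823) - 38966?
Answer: 46070563/307015440 - I*sqrt(1631)/65392 ≈ 0.15006 - 0.00061759*I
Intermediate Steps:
Q = 8857 + 3*I*sqrt(1631) (Q = (sqrt(-55928 + 41249) + 47823) - 38966 = (sqrt(-14679) + 47823) - 38966 = (3*I*sqrt(1631) + 47823) - 38966 = (47823 + 3*I*sqrt(1631)) - 38966 = 8857 + 3*I*sqrt(1631) ≈ 8857.0 + 121.16*I)
n(t, w) = 4*t*w (n(t, w) = (2*t)*(2*w) = 4*t*w)
n(15, 611)/187800 + Q/(-196176) = (4*15*611)/187800 + (8857 + 3*I*sqrt(1631))/(-196176) = 36660*(1/187800) + (8857 + 3*I*sqrt(1631))*(-1/196176) = 611/3130 + (-8857/196176 - I*sqrt(1631)/65392) = 46070563/307015440 - I*sqrt(1631)/65392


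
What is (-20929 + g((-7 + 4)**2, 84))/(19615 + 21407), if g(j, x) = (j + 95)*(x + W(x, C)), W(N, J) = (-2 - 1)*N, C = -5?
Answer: -38401/41022 ≈ -0.93611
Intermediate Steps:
W(N, J) = -3*N
g(j, x) = -2*x*(95 + j) (g(j, x) = (j + 95)*(x - 3*x) = (95 + j)*(-2*x) = -2*x*(95 + j))
(-20929 + g((-7 + 4)**2, 84))/(19615 + 21407) = (-20929 + 2*84*(-95 - (-7 + 4)**2))/(19615 + 21407) = (-20929 + 2*84*(-95 - 1*(-3)**2))/41022 = (-20929 + 2*84*(-95 - 1*9))*(1/41022) = (-20929 + 2*84*(-95 - 9))*(1/41022) = (-20929 + 2*84*(-104))*(1/41022) = (-20929 - 17472)*(1/41022) = -38401*1/41022 = -38401/41022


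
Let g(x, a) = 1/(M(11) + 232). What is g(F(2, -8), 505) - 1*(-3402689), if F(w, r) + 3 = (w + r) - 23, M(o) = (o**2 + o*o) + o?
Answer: 1650304166/485 ≈ 3.4027e+6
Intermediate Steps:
M(o) = o + 2*o**2 (M(o) = (o**2 + o**2) + o = 2*o**2 + o = o + 2*o**2)
F(w, r) = -26 + r + w (F(w, r) = -3 + ((w + r) - 23) = -3 + ((r + w) - 23) = -3 + (-23 + r + w) = -26 + r + w)
g(x, a) = 1/485 (g(x, a) = 1/(11*(1 + 2*11) + 232) = 1/(11*(1 + 22) + 232) = 1/(11*23 + 232) = 1/(253 + 232) = 1/485)
g(F(2, -8), 505) - 1*(-3402689) = 1/485 - 1*(-3402689) = 1/485 + 3402689 = 1650304166/485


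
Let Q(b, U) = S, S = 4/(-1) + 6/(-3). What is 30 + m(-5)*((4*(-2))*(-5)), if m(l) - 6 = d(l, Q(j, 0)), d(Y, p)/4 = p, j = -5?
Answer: -690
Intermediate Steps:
S = -6 (S = 4*(-1) + 6*(-1/3) = -4 - 2 = -6)
Q(b, U) = -6
d(Y, p) = 4*p
m(l) = -18 (m(l) = 6 + 4*(-6) = 6 - 24 = -18)
30 + m(-5)*((4*(-2))*(-5)) = 30 - 18*4*(-2)*(-5) = 30 - (-144)*(-5) = 30 - 18*40 = 30 - 720 = -690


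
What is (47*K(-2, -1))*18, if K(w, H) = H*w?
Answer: 1692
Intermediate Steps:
(47*K(-2, -1))*18 = (47*(-1*(-2)))*18 = (47*2)*18 = 94*18 = 1692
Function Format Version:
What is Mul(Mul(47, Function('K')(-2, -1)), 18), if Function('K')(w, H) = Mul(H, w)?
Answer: 1692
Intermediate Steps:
Mul(Mul(47, Function('K')(-2, -1)), 18) = Mul(Mul(47, Mul(-1, -2)), 18) = Mul(Mul(47, 2), 18) = Mul(94, 18) = 1692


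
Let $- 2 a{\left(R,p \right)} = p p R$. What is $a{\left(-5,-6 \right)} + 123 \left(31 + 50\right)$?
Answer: $10053$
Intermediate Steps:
$a{\left(R,p \right)} = - \frac{R p^{2}}{2}$ ($a{\left(R,p \right)} = - \frac{p p R}{2} = - \frac{p^{2} R}{2} = - \frac{R p^{2}}{2}$)
$a{\left(-5,-6 \right)} + 123 \left(31 + 50\right) = \left(- \frac{1}{2}\right) \left(-5\right) \left(-6\right)^{2} + 123 \left(31 + 50\right) = \left(- \frac{1}{2}\right) \left(-5\right) 36 + 123 \cdot 81 = 90 + 9963 = 10053$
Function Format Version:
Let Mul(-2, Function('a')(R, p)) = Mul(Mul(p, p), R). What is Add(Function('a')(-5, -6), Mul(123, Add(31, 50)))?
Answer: 10053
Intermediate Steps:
Function('a')(R, p) = Mul(Rational(-1, 2), R, Pow(p, 2)) (Function('a')(R, p) = Mul(Rational(-1, 2), Mul(Mul(p, p), R)) = Mul(Rational(-1, 2), Mul(Pow(p, 2), R)) = Mul(Rational(-1, 2), Mul(R, Pow(p, 2))) = Mul(Rational(-1, 2), R, Pow(p, 2)))
Add(Function('a')(-5, -6), Mul(123, Add(31, 50))) = Add(Mul(Rational(-1, 2), -5, Pow(-6, 2)), Mul(123, Add(31, 50))) = Add(Mul(Rational(-1, 2), -5, 36), Mul(123, 81)) = Add(90, 9963) = 10053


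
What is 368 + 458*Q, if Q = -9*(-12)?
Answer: 49832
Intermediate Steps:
Q = 108
368 + 458*Q = 368 + 458*108 = 368 + 49464 = 49832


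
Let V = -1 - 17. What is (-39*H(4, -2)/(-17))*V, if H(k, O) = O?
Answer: 1404/17 ≈ 82.588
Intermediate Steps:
V = -18
(-39*H(4, -2)/(-17))*V = -(-78)/(-17)*(-18) = -(-78)*(-1)/17*(-18) = -39*2/17*(-18) = -78/17*(-18) = 1404/17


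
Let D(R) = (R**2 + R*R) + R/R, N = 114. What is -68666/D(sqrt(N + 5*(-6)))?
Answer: -5282/13 ≈ -406.31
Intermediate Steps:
D(R) = 1 + 2*R**2 (D(R) = (R**2 + R**2) + 1 = 2*R**2 + 1 = 1 + 2*R**2)
-68666/D(sqrt(N + 5*(-6))) = -68666/(1 + 2*(sqrt(114 + 5*(-6)))**2) = -68666/(1 + 2*(sqrt(114 - 30))**2) = -68666/(1 + 2*(sqrt(84))**2) = -68666/(1 + 2*(2*sqrt(21))**2) = -68666/(1 + 2*84) = -68666/(1 + 168) = -68666/169 = -68666*1/169 = -5282/13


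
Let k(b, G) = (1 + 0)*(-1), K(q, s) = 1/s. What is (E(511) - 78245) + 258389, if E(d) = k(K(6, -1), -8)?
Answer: 180143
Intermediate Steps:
k(b, G) = -1 (k(b, G) = 1*(-1) = -1)
E(d) = -1
(E(511) - 78245) + 258389 = (-1 - 78245) + 258389 = -78246 + 258389 = 180143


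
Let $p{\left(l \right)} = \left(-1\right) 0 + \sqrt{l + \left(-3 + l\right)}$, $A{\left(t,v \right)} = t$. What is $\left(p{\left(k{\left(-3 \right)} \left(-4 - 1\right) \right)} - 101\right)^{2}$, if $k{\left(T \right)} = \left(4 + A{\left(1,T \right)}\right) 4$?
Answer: $\left(101 - i \sqrt{203}\right)^{2} \approx 9998.0 - 2878.1 i$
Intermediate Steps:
$k{\left(T \right)} = 20$ ($k{\left(T \right)} = \left(4 + 1\right) 4 = 5 \cdot 4 = 20$)
$p{\left(l \right)} = \sqrt{-3 + 2 l}$ ($p{\left(l \right)} = 0 + \sqrt{-3 + 2 l} = \sqrt{-3 + 2 l}$)
$\left(p{\left(k{\left(-3 \right)} \left(-4 - 1\right) \right)} - 101\right)^{2} = \left(\sqrt{-3 + 2 \cdot 20 \left(-4 - 1\right)} - 101\right)^{2} = \left(\sqrt{-3 + 2 \cdot 20 \left(-5\right)} - 101\right)^{2} = \left(\sqrt{-3 + 2 \left(-100\right)} - 101\right)^{2} = \left(\sqrt{-3 - 200} - 101\right)^{2} = \left(\sqrt{-203} - 101\right)^{2} = \left(i \sqrt{203} - 101\right)^{2} = \left(-101 + i \sqrt{203}\right)^{2}$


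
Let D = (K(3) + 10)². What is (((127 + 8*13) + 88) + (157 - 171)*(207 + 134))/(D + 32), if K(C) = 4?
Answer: -1485/76 ≈ -19.539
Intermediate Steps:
D = 196 (D = (4 + 10)² = 14² = 196)
(((127 + 8*13) + 88) + (157 - 171)*(207 + 134))/(D + 32) = (((127 + 8*13) + 88) + (157 - 171)*(207 + 134))/(196 + 32) = (((127 + 104) + 88) - 14*341)/228 = ((231 + 88) - 4774)*(1/228) = (319 - 4774)*(1/228) = -4455*1/228 = -1485/76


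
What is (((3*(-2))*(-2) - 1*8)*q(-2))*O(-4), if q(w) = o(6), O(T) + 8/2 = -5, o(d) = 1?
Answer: -36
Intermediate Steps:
O(T) = -9 (O(T) = -4 - 5 = -9)
q(w) = 1
(((3*(-2))*(-2) - 1*8)*q(-2))*O(-4) = (((3*(-2))*(-2) - 1*8)*1)*(-9) = ((-6*(-2) - 8)*1)*(-9) = ((12 - 8)*1)*(-9) = (4*1)*(-9) = 4*(-9) = -36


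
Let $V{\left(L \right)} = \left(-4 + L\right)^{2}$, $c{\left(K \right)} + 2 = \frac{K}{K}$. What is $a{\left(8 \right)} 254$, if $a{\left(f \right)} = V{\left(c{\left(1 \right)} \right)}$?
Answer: $6350$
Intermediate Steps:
$c{\left(K \right)} = -1$ ($c{\left(K \right)} = -2 + \frac{K}{K} = -2 + 1 = -1$)
$a{\left(f \right)} = 25$ ($a{\left(f \right)} = \left(-4 - 1\right)^{2} = \left(-5\right)^{2} = 25$)
$a{\left(8 \right)} 254 = 25 \cdot 254 = 6350$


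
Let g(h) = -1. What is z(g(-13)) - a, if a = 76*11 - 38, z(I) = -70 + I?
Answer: -869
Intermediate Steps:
a = 798 (a = 836 - 38 = 798)
z(g(-13)) - a = (-70 - 1) - 1*798 = -71 - 798 = -869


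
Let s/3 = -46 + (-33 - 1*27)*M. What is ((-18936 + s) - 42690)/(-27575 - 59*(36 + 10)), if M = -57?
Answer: 51504/30289 ≈ 1.7004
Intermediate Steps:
s = 10122 (s = 3*(-46 + (-33 - 1*27)*(-57)) = 3*(-46 + (-33 - 27)*(-57)) = 3*(-46 - 60*(-57)) = 3*(-46 + 3420) = 3*3374 = 10122)
((-18936 + s) - 42690)/(-27575 - 59*(36 + 10)) = ((-18936 + 10122) - 42690)/(-27575 - 59*(36 + 10)) = (-8814 - 42690)/(-27575 - 59*46) = -51504/(-27575 - 2714) = -51504/(-30289) = -51504*(-1/30289) = 51504/30289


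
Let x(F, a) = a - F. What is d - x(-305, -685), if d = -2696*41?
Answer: -110156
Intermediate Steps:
d = -110536
d - x(-305, -685) = -110536 - (-685 - 1*(-305)) = -110536 - (-685 + 305) = -110536 - 1*(-380) = -110536 + 380 = -110156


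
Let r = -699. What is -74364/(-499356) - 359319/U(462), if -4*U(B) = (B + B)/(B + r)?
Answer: -107384955004/291291 ≈ -3.6865e+5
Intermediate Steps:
U(B) = -B/(2*(-699 + B)) (U(B) = -(B + B)/(4*(B - 699)) = -2*B/(4*(-699 + B)) = -B/(2*(-699 + B)))
-74364/(-499356) - 359319/U(462) = -74364/(-499356) - 359319/((-1*462/(-1398 + 2*462))) = -74364*(-1/499356) - 359319/((-1*462/(-1398 + 924))) = 6197/41613 - 359319/((-1*462/(-474))) = 6197/41613 - 359319/((-1*462*(-1/474))) = 6197/41613 - 359319/77/79 = 6197/41613 - 359319*79/77 = 6197/41613 - 28386201/77 = -107384955004/291291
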